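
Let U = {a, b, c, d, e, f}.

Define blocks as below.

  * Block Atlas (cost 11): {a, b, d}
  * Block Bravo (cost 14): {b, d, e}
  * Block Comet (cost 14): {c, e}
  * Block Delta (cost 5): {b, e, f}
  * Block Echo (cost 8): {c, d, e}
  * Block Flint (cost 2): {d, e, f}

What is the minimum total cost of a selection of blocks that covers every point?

Atlas, Echo, Flint together cover every point (Atlas ∪ Echo ∪ Flint = {a, b, c, d, e, f}); total cost 11 + 8 + 2 = 21.
The greedy pick Flint, Delta, Echo, Atlas costs 26; no covering selection beats 21.

21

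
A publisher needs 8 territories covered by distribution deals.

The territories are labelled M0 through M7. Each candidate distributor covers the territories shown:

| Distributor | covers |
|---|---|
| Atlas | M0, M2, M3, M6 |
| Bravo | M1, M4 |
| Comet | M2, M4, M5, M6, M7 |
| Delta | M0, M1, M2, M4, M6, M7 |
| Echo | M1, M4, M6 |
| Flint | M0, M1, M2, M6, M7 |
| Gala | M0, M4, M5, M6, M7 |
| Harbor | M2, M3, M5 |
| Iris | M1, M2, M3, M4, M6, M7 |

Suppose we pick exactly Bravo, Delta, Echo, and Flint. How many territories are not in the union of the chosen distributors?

2

Union of Bravo, Delta, Echo, Flint = {M0, M1, M2, M4, M6, M7}.
Not covered: M3, M5 — 2 territories.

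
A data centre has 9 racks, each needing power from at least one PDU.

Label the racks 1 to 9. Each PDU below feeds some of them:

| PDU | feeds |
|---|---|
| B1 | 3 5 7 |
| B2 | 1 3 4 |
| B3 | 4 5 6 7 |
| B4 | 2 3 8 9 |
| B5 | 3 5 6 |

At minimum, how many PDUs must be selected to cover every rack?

B2 and B3 and B4 together: B2 ∪ B3 ∪ B4 = {1, 2, 3, 4, 5, 6, 7, 8, 9} — every rack is covered.
Each PDU has at most 4 racks, and 2·4 = 8 < 9 — so at least 3 PDUs are needed, and 3 is optimal.

3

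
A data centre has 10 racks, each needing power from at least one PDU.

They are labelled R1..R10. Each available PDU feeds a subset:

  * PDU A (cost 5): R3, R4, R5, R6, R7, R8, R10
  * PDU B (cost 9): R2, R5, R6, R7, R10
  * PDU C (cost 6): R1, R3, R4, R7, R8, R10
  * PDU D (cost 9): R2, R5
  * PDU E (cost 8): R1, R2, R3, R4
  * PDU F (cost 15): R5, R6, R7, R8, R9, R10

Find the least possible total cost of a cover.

23

E, F together cover every rack (E ∪ F = {R1, R2, R3, R4, R5, R6, R7, R8, R9, R10}); total cost 8 + 15 = 23.
The greedy pick A, E, F costs 28; no covering selection beats 23.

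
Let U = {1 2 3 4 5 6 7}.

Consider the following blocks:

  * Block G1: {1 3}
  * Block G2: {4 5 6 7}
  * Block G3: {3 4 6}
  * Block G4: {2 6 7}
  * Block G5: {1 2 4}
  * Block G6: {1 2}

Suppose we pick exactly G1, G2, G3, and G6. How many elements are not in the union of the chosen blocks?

Union of G1, G2, G3, G6 = {1, 2, 3, 4, 5, 6, 7} — that's every element, so 0 are uncovered.

0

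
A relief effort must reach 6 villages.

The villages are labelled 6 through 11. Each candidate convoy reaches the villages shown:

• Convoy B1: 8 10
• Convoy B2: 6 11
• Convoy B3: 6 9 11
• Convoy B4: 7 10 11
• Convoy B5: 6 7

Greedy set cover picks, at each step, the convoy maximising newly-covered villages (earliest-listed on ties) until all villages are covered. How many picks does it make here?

Greedy: pick B3 (covers 3 new) → pick B1 (covers 2 new) → pick B4 (covers 1 new). Total picks: 3.

3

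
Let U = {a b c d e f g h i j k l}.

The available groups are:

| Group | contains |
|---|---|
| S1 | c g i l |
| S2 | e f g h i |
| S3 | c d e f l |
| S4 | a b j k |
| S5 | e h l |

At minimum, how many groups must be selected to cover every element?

S2, S3, and S4 cover everything between them: the union {a, b, c, d, e, f, g, h, i, j, k, l} is all of U.
Each group has at most 5 elements, and 2·5 = 10 < 12 — so at least 3 groups are needed, and 3 is optimal.

3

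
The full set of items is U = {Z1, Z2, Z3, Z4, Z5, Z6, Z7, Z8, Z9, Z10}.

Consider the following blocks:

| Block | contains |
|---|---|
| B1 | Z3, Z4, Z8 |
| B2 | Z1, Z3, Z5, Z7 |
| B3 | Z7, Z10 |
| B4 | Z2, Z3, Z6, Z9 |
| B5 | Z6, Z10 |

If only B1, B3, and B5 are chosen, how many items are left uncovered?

Union of B1, B3, B5 = {Z3, Z4, Z6, Z7, Z8, Z10}.
Not covered: Z1, Z2, Z5, Z9 — 4 items.

4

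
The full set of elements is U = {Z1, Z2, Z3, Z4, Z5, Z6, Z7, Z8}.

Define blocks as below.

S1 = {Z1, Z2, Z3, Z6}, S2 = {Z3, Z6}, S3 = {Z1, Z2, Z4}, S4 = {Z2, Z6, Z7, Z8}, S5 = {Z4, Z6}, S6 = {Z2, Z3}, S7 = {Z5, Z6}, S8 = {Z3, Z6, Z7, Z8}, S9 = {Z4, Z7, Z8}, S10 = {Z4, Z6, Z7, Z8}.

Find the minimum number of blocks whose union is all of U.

3

Take {S3, S7, S8}. Their union is {Z1, Z2, Z3, Z4, Z5, Z6, Z7, Z8}, which is all 8 elements.
Only S7 contains Z5, so S7 is forced; the remaining 6 elements need at least 2 more blocks (each remaining block adds at most 3) — so at least 3 blocks are needed, and 3 is optimal.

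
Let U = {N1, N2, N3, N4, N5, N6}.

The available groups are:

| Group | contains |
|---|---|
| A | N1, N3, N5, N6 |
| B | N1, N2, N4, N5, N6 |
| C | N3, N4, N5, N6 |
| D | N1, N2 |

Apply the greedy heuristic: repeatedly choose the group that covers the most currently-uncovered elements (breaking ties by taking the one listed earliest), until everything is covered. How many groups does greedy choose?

2

Greedy: pick B (covers 5 new) → pick A (covers 1 new). Total picks: 2.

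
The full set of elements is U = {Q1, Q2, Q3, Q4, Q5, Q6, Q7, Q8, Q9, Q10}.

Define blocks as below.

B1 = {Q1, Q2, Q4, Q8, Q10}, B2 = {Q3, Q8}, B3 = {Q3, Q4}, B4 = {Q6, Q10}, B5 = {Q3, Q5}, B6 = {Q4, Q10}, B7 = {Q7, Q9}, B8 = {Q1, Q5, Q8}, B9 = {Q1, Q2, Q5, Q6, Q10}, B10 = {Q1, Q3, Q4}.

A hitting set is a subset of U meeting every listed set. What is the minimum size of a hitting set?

4

Take H = {Q3, Q8, Q9, Q10}. Each listed block contains at least one of these, so H is a hitting set of size 4.
The blocks B3, B4, B7, B8 are pairwise disjoint, so any hitting set needs a separate element for each — at least 4. Hence 4 is optimal.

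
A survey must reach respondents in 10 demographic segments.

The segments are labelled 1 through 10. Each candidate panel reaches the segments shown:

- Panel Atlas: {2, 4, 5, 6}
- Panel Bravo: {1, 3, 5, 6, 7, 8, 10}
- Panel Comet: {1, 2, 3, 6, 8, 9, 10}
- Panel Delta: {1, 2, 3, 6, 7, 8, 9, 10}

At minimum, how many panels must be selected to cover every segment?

2

Atlas and Delta together: Atlas ∪ Delta = {1, 2, 3, 4, 5, 6, 7, 8, 9, 10} — every segment is covered.
No single panel has all 10 segments (the largest, Delta, has 8), so 2 is optimal.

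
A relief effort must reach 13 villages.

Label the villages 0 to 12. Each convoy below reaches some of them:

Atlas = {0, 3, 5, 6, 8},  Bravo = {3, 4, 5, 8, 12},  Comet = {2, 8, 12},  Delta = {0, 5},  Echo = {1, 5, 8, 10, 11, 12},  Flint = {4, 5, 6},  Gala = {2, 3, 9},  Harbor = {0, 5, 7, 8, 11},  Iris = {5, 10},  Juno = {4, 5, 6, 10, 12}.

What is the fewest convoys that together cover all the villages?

Echo and Gala and Harbor and Juno together: Echo ∪ Gala ∪ Harbor ∪ Juno = {0, 1, 2, 3, 4, 5, 6, 7, 8, 9, 10, 11, 12} — every village is covered.
Only Echo contains 1, so Echo is forced; the remaining 7 villages need at least 3 more convoys (each remaining convoy adds at most 3) — so at least 4 convoys are needed, and 4 is optimal.

4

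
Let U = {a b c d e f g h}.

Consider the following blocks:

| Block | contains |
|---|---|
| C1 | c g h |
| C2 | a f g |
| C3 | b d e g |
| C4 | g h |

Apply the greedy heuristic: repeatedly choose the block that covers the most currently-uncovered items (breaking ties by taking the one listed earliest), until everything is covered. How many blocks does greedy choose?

Greedy: pick C3 (covers 4 new) → pick C1 (covers 2 new) → pick C2 (covers 2 new). Total picks: 3.

3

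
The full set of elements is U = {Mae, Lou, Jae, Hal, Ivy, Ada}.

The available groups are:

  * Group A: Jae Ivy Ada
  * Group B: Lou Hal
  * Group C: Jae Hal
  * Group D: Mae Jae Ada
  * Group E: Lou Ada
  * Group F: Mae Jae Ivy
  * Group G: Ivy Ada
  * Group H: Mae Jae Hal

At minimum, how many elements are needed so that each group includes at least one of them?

3

Take T = {Mae, Hal, Ada}. Each listed group contains at least one of these, so T is a hitting set of size 3.
No choice of 2 elements meets every group, so 3 is the minimum.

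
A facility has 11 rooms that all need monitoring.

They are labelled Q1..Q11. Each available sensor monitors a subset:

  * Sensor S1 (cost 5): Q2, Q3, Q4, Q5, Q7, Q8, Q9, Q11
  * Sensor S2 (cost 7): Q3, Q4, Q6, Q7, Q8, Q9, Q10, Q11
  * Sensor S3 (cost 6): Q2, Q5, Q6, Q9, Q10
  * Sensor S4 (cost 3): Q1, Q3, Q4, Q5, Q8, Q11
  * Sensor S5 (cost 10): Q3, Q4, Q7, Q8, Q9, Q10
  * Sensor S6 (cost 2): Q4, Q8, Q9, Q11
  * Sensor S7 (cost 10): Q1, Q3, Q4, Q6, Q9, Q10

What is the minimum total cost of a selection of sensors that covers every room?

14

S1, S3, S4 together cover every room (S1 ∪ S3 ∪ S4 = {Q1, Q2, Q3, Q4, Q5, Q6, Q7, Q8, Q9, Q10, Q11}); total cost 5 + 6 + 3 = 14.
No covering selection has total cost below 14.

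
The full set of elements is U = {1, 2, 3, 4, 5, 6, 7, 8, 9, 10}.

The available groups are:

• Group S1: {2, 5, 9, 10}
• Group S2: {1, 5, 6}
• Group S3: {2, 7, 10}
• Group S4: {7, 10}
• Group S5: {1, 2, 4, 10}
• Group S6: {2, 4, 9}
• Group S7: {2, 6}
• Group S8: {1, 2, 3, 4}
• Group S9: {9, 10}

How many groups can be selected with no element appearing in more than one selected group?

3

S2, S4, S6 are pairwise disjoint (S2={1,5,6}; S4={7,10}; S6={2,4,9}).
Every remaining group overlaps one of these, and no 4 of the listed groups are pairwise disjoint, so 3 is the maximum.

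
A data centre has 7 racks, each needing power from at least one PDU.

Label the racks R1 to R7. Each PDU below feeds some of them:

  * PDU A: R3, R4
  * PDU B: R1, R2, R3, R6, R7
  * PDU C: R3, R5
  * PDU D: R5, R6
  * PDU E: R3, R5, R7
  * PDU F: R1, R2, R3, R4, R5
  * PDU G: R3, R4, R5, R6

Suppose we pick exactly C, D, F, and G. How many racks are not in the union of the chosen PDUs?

Union of C, D, F, G = {R1, R2, R3, R4, R5, R6}.
Not covered: R7 — 1 rack.

1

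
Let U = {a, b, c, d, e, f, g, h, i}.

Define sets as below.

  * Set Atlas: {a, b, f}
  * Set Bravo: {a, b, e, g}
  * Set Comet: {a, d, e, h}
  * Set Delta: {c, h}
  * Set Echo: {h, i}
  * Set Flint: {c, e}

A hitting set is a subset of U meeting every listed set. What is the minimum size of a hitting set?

3

Take T = {b, c, h}. Each listed set contains at least one of these, so T is a hitting set of size 3.
The sets Atlas, Echo, Flint are pairwise disjoint, so any hitting set needs a separate item for each — at least 3. Hence 3 is optimal.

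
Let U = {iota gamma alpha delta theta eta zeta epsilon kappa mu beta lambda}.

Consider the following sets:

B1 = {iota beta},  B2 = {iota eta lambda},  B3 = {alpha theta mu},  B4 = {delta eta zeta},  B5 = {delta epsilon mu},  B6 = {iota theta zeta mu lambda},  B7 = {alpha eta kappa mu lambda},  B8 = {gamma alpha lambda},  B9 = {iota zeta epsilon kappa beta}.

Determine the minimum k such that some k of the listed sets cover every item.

B3, B4, B8, and B9 cover everything between them: the union {iota, gamma, alpha, delta, theta, eta, zeta, epsilon, kappa, mu, beta, lambda} is all of U.
No 3 of the 9 sets cover everything (all 84 combinations miss at least one item), so 4 is optimal.

4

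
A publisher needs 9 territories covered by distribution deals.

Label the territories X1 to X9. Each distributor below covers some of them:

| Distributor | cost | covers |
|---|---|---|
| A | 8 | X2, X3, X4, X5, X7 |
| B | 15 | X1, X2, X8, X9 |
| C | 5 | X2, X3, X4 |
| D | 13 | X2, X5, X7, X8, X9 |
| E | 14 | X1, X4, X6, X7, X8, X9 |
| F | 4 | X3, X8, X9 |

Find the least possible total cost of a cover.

22

A, E together cover every territory (A ∪ E = {X1, X2, X3, X4, X5, X6, X7, X8, X9}); total cost 8 + 14 = 22.
The greedy pick F, A, E costs 26; no covering selection beats 22.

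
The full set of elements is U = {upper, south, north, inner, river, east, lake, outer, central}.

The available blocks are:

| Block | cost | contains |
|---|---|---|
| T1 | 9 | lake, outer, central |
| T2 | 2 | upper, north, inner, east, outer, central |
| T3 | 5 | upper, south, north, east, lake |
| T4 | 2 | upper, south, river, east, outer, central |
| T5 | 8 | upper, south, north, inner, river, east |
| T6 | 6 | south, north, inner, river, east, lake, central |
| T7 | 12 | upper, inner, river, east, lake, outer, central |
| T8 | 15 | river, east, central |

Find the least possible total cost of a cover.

T2, T6 together cover every element (T2 ∪ T6 = {upper, south, north, inner, river, east, lake, outer, central}); total cost 2 + 6 = 8.
The greedy pick T2, T4, T3 costs 9; no covering selection beats 8.

8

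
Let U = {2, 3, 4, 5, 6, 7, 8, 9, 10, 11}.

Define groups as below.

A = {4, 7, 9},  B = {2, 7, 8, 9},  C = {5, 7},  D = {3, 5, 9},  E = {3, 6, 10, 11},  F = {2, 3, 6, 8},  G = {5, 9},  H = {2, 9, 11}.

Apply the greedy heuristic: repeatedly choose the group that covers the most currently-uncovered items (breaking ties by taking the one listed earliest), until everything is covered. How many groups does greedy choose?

4

Greedy: pick B (covers 4 new) → pick E (covers 4 new) → pick A (covers 1 new) → pick C (covers 1 new). Total picks: 4.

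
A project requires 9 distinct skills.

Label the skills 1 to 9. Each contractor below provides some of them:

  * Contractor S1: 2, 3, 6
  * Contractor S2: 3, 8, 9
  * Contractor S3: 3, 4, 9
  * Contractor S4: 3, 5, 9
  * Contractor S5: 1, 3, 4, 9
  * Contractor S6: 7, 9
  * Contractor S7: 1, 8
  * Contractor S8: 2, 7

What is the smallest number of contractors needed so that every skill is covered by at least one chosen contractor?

Take {S1, S2, S4, S5, S8}. Their union is {1, 2, 3, 4, 5, 6, 7, 8, 9}, which is all 9 skills.
No 4 of the 8 contractors cover everything (all 70 combinations miss at least one skill), so 5 is optimal.

5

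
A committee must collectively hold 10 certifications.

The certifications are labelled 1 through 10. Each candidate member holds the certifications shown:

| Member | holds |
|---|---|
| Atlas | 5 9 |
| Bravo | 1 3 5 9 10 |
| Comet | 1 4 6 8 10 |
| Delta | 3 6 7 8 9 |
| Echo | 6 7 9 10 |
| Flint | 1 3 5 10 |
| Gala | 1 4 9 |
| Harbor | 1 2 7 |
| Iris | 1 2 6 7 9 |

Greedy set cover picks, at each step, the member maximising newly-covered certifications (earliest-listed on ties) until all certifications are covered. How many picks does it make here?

3

Greedy: pick Bravo (covers 5 new) → pick Comet (covers 3 new) → pick Harbor (covers 2 new). Total picks: 3.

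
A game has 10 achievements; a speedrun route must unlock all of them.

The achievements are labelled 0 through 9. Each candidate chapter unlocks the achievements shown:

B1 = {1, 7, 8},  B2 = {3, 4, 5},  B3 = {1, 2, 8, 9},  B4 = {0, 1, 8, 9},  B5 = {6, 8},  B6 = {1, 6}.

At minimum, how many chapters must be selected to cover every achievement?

B1 and B2 and B3 and B4 and B6 together: B1 ∪ B2 ∪ B3 ∪ B4 ∪ B6 = {0, 1, 2, 3, 4, 5, 6, 7, 8, 9} — every achievement is covered.
No 4 of the 6 chapters cover everything (all 15 combinations miss at least one achievement), so 5 is optimal.

5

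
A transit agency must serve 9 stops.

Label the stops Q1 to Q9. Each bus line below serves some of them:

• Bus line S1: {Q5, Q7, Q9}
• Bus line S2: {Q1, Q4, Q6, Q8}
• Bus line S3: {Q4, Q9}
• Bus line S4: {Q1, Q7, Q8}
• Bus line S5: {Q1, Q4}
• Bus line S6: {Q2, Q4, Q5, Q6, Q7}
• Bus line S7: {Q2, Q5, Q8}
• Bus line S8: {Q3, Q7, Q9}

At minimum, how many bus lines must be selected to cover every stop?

3

S4 and S6 and S8 together: S4 ∪ S6 ∪ S8 = {Q1, Q2, Q3, Q4, Q5, Q6, Q7, Q8, Q9} — every stop is covered.
Only S8 contains Q3, so S8 is forced; the remaining 6 stops need at least 2 more bus lines (each remaining bus line adds at most 4) — so at least 3 bus lines are needed, and 3 is optimal.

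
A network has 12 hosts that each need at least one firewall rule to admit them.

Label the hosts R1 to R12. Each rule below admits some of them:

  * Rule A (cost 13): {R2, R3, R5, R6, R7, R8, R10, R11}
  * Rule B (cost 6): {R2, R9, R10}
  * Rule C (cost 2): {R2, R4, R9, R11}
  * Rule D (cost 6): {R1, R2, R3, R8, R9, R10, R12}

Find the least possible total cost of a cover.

A, C, D together cover every host (A ∪ C ∪ D = {R1, R2, R3, R4, R5, R6, R7, R8, R9, R10, R11, R12}); total cost 13 + 2 + 6 = 21.
No covering selection has total cost below 21.

21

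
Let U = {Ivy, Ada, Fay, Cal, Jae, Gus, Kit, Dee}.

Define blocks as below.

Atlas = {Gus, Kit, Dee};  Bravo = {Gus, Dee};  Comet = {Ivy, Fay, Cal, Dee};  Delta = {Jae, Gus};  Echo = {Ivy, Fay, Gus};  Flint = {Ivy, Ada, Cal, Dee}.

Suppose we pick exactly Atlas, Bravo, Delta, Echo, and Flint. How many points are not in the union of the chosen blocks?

0

Union of Atlas, Bravo, Delta, Echo, Flint = {Ivy, Ada, Fay, Cal, Jae, Gus, Kit, Dee} — that's every point, so 0 are uncovered.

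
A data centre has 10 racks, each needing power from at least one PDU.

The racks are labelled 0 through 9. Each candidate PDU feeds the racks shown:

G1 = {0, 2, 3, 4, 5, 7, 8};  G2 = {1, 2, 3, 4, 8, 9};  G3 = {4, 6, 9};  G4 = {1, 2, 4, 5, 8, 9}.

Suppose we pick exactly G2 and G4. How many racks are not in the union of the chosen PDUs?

Union of G2, G4 = {1, 2, 3, 4, 5, 8, 9}.
Not covered: 0, 6, 7 — 3 racks.

3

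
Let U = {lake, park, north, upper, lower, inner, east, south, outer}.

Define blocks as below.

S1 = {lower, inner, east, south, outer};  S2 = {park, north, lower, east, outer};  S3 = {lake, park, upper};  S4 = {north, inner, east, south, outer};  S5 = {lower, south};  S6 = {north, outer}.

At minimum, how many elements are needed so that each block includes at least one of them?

H = {park, lower, outer} meets every block (each contains at least one member of H), and |H| = 3.
The blocks S3, S5, S6 are pairwise disjoint, so any hitting set needs a separate element for each — at least 3. Hence 3 is optimal.

3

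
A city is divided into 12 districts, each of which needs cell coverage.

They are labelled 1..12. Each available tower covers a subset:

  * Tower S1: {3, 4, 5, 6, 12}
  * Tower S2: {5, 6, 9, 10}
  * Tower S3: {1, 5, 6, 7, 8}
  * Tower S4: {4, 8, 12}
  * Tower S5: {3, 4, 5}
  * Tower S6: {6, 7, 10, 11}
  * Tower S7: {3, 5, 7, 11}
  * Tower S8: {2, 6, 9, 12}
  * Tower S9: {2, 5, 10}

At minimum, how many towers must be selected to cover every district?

S3 and S5 and S6 and S8 together: S3 ∪ S5 ∪ S6 ∪ S8 = {1, 2, 3, 4, 5, 6, 7, 8, 9, 10, 11, 12} — every district is covered.
Only S3 contains 1, so S3 is forced; the remaining 7 districts need at least 3 more towers (each remaining tower adds at most 3) — so at least 4 towers are needed, and 4 is optimal.

4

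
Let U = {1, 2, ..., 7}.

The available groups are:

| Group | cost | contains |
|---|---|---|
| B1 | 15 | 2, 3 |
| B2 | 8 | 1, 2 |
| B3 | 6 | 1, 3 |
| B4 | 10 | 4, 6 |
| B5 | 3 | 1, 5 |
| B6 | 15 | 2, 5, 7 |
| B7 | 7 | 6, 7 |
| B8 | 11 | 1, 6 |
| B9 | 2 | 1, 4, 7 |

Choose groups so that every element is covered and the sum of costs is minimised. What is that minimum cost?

B2, B3, B5, B7, B9 together cover every element (B2 ∪ B3 ∪ B5 ∪ B7 ∪ B9 = {1, 2, 3, 4, 5, 6, 7}); total cost 8 + 6 + 3 + 7 + 2 = 26.
No covering selection has total cost below 26.

26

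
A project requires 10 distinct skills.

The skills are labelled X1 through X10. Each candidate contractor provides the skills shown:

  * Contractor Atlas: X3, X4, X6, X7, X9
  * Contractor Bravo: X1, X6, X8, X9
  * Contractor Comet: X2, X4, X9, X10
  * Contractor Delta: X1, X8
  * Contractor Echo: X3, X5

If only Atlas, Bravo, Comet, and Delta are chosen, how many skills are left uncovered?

1

Union of Atlas, Bravo, Comet, Delta = {X1, X2, X3, X4, X6, X7, X8, X9, X10}.
Not covered: X5 — 1 skill.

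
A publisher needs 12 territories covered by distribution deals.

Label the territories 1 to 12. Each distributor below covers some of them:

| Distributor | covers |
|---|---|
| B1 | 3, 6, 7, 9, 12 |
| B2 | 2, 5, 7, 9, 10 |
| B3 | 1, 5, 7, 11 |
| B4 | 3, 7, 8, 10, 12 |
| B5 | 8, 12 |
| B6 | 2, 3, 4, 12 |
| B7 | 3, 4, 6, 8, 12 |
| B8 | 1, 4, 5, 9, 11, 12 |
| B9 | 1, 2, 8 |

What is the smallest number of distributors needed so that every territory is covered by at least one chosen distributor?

B2 and B3 and B7 together: B2 ∪ B3 ∪ B7 = {1, 2, 3, 4, 5, 6, 7, 8, 9, 10, 11, 12} — every territory is covered.
No 2 of the 9 distributors cover everything (all 36 combinations miss at least one territory), so 3 is optimal.

3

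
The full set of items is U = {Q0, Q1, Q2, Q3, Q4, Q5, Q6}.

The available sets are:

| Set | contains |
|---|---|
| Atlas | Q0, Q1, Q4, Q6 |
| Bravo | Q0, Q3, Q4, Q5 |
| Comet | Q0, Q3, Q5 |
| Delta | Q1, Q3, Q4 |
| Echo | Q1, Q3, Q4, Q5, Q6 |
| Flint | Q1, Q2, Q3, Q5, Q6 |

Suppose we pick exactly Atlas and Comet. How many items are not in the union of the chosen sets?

1

Union of Atlas, Comet = {Q0, Q1, Q3, Q4, Q5, Q6}.
Not covered: Q2 — 1 item.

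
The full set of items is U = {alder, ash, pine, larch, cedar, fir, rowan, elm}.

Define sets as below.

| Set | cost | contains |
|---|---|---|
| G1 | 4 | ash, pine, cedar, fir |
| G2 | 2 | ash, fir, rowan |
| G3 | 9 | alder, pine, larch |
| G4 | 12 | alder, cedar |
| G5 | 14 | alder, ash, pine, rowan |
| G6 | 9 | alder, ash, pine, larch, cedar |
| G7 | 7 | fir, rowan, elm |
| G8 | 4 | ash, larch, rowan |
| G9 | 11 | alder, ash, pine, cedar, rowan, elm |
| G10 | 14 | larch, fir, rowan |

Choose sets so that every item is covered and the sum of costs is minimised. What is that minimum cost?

16

G6, G7 together cover every item (G6 ∪ G7 = {alder, ash, pine, larch, cedar, fir, rowan, elm}); total cost 9 + 7 = 16.
The greedy pick G2, G1, G8, G9 costs 21; no covering selection beats 16.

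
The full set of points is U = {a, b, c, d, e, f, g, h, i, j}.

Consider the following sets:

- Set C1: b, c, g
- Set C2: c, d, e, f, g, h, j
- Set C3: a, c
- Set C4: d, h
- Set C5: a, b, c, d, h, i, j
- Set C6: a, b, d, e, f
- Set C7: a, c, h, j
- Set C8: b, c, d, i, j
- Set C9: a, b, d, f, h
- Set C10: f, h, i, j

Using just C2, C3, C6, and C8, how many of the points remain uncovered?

0

Union of C2, C3, C6, C8 = {a, b, c, d, e, f, g, h, i, j} — that's every point, so 0 are uncovered.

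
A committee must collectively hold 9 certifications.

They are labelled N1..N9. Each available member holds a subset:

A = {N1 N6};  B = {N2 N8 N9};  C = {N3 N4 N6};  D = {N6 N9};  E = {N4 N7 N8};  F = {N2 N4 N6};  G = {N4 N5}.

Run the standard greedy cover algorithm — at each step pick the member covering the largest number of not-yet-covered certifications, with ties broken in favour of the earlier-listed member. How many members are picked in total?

Greedy: pick B (covers 3 new) → pick C (covers 3 new) → pick A (covers 1 new) → pick E (covers 1 new) → pick G (covers 1 new). Total picks: 5.

5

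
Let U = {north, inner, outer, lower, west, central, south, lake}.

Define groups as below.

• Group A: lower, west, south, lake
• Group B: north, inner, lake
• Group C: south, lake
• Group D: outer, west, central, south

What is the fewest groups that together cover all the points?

Take {A, B, D}. Their union is {north, inner, outer, lower, west, central, south, lake}, which is all 8 points.
Only B contains north, so B is forced; the remaining 5 points need at least 2 more groups (each remaining group adds at most 4) — so at least 3 groups are needed, and 3 is optimal.

3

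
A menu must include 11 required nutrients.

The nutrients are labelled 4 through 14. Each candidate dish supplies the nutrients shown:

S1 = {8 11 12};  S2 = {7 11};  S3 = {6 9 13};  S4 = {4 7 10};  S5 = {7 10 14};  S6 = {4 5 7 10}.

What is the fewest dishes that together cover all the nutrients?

4

S1 and S3 and S5 and S6 together: S1 ∪ S3 ∪ S5 ∪ S6 = {4, 5, 6, 7, 8, 9, 10, 11, 12, 13, 14} — every nutrient is covered.
Only S6 contains 5, so S6 is forced; the remaining 7 nutrients need at least 3 more dishes (each remaining dish adds at most 3) — so at least 4 dishes are needed, and 4 is optimal.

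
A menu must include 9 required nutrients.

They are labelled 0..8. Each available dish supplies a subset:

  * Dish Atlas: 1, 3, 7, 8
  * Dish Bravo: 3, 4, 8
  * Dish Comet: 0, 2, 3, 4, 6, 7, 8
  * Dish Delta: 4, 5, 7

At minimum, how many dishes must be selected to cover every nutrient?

Take {Atlas, Comet, Delta}. Their union is {0, 1, 2, 3, 4, 5, 6, 7, 8}, which is all 9 nutrients.
Only Comet contains 0, so Comet is forced; the remaining 2 nutrients need at least 2 more dishes (each remaining dish adds at most 1) — so at least 3 dishes are needed, and 3 is optimal.

3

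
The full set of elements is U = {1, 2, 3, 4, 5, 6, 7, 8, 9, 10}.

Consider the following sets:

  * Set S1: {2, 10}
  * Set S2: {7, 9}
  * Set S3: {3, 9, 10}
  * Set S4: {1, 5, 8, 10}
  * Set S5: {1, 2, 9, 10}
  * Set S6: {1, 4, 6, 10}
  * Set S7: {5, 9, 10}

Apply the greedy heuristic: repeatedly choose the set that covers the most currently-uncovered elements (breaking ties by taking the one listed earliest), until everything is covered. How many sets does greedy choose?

5

Greedy: pick S4 (covers 4 new) → pick S2 (covers 2 new) → pick S6 (covers 2 new) → pick S1 (covers 1 new) → pick S3 (covers 1 new). Total picks: 5.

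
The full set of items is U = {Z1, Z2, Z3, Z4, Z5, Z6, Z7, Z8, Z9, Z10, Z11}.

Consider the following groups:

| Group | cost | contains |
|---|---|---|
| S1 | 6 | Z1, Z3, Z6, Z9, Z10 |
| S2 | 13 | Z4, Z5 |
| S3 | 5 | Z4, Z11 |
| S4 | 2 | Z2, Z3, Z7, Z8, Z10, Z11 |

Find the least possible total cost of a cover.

S1, S2, S4 together cover every item (S1 ∪ S2 ∪ S4 = {Z1, Z2, Z3, Z4, Z5, Z6, Z7, Z8, Z9, Z10, Z11}); total cost 6 + 13 + 2 = 21.
The greedy pick S4, S1, S3, S2 costs 26; no covering selection beats 21.

21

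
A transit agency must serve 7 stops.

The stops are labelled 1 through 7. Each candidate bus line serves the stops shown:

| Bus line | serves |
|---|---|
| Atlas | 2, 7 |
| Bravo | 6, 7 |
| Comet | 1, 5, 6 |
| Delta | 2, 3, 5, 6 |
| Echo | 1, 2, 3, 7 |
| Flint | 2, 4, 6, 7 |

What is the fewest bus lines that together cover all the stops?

Take {Delta, Echo, Flint}. Their union is {1, 2, 3, 4, 5, 6, 7}, which is all 7 stops.
Only Flint contains 4, so Flint is forced; the remaining 3 stops need at least 2 more bus lines (each remaining bus line adds at most 2) — so at least 3 bus lines are needed, and 3 is optimal.

3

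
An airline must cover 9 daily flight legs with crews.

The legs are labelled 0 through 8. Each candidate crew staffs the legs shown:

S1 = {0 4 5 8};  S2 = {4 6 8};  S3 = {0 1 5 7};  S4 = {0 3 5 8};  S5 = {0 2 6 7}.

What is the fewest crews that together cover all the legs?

Take {S1, S3, S4, S5}. Their union is {0, 1, 2, 3, 4, 5, 6, 7, 8}, which is all 9 legs.
No 3 of the 5 crews cover everything (all 10 combinations miss at least one leg), so 4 is optimal.

4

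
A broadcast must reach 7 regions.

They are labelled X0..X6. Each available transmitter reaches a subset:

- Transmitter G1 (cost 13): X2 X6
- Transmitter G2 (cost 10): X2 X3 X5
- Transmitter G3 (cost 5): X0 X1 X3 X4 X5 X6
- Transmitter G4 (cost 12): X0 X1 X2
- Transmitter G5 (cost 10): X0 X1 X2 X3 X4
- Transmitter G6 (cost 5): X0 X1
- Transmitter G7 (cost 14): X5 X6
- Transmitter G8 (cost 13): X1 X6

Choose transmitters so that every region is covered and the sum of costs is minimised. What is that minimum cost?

15

G3, G5 together cover every region (G3 ∪ G5 = {X0, X1, X2, X3, X4, X5, X6}); total cost 5 + 10 = 15.
No covering selection has total cost below 15.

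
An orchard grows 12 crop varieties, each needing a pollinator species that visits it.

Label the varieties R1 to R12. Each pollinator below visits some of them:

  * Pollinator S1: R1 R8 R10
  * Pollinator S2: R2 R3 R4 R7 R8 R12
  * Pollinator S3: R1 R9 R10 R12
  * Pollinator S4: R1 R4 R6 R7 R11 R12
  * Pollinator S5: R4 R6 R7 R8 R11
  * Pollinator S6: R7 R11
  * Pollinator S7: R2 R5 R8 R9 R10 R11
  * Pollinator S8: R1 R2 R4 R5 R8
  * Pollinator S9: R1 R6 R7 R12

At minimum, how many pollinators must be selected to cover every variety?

3

S2 and S7 and S9 together: S2 ∪ S7 ∪ S9 = {R1, R2, R3, R4, R5, R6, R7, R8, R9, R10, R11, R12} — every variety is covered.
Only S2 contains R3, so S2 is forced; the remaining 6 varieties need at least 2 more pollinators (each remaining pollinator adds at most 4) — so at least 3 pollinators are needed, and 3 is optimal.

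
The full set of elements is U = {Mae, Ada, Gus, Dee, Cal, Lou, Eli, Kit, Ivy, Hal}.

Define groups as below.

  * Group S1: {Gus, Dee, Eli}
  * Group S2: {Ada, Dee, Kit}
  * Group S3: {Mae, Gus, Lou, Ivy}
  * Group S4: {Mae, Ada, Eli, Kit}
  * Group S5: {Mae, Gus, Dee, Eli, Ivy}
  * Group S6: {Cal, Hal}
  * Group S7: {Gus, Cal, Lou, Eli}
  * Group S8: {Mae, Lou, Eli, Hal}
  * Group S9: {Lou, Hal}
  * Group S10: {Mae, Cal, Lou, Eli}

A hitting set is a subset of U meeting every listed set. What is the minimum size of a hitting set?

4

Take H = {Ada, Dee, Cal, Lou}. Each listed group contains at least one of these, so H is a hitting set of size 4.
No choice of 3 elements meets every group, so 4 is the minimum.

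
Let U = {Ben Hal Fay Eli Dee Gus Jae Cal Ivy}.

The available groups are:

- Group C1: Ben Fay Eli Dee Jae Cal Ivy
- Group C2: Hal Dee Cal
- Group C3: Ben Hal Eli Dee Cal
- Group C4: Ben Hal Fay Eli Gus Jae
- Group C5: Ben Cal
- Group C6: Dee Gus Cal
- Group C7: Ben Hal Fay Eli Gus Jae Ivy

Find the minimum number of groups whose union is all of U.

2

C1 and C4 together: C1 ∪ C4 = {Ben, Hal, Fay, Eli, Dee, Gus, Jae, Cal, Ivy} — every item is covered.
No single group has all 9 items (the largest, C1, has 7), so 2 is optimal.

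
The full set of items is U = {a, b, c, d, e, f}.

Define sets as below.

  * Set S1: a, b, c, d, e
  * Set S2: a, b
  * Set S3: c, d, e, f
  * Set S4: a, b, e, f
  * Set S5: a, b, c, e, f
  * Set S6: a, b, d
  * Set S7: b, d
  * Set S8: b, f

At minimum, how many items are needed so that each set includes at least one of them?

2

The 2 items {b, f} hit every set.
The sets S2, S3 are pairwise disjoint, so any hitting set needs a separate item for each — at least 2. Hence 2 is optimal.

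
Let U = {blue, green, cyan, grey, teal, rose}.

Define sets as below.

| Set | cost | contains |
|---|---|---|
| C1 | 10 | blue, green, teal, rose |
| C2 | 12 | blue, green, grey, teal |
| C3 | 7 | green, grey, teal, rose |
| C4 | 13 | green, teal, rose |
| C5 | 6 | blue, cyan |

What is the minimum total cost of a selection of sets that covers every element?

13

C3, C5 together cover every element (C3 ∪ C5 = {blue, green, cyan, grey, teal, rose}); total cost 7 + 6 = 13.
No covering selection has total cost below 13.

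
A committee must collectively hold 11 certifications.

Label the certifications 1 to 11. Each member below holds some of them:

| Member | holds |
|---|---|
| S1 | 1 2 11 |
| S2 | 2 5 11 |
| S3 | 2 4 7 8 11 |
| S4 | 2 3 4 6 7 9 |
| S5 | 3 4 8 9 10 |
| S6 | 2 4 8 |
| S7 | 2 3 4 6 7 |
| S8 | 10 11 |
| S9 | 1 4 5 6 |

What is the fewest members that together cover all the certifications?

3

S3 and S5 and S9 together: S3 ∪ S5 ∪ S9 = {1, 2, 3, 4, 5, 6, 7, 8, 9, 10, 11} — every certification is covered.
No 2 of the 9 members cover everything (all 36 combinations miss at least one certification), so 3 is optimal.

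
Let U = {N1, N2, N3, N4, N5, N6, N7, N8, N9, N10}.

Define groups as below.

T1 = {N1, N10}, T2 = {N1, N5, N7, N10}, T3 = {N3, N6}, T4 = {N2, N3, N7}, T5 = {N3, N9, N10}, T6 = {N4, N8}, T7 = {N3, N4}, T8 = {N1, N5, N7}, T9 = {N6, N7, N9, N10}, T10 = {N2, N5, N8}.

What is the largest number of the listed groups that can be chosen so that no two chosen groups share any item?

T3, T6, T8 are pairwise disjoint (T3={N3,N6}; T6={N4,N8}; T8={N1,N5,N7}).
Every remaining group overlaps one of these, and no 4 of the listed groups are pairwise disjoint, so 3 is the maximum.

3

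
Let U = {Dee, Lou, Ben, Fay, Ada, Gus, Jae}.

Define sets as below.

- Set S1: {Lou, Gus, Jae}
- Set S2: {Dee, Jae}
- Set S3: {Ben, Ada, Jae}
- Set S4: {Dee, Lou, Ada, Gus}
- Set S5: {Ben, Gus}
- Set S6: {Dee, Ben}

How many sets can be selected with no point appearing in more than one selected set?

2

S2, S5 are pairwise disjoint (S2={Dee,Jae}; S5={Ben,Gus}).
Every remaining set overlaps one of these, and no 3 of the listed sets are pairwise disjoint, so 2 is the maximum.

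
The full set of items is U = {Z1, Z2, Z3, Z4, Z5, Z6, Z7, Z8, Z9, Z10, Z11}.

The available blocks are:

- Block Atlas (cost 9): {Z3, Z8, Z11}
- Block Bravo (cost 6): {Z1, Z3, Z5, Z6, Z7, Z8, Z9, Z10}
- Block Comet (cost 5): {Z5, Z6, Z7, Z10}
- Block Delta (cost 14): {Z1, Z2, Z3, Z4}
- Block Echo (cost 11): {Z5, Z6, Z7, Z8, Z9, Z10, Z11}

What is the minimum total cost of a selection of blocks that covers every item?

Delta, Echo together cover every item (Delta ∪ Echo = {Z1, Z2, Z3, Z4, Z5, Z6, Z7, Z8, Z9, Z10, Z11}); total cost 14 + 11 = 25.
The greedy pick Bravo, Delta, Atlas costs 29; no covering selection beats 25.

25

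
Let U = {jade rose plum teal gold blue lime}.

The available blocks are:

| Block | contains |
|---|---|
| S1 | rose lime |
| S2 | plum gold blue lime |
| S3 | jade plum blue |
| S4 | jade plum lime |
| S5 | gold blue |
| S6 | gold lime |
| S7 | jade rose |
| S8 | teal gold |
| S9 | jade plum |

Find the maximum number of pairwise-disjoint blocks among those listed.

S1, S5, S9 are pairwise disjoint (S1={rose,lime}; S5={gold,blue}; S9={jade,plum}).
Every remaining block overlaps one of these, and no 4 of the listed blocks are pairwise disjoint, so 3 is the maximum.

3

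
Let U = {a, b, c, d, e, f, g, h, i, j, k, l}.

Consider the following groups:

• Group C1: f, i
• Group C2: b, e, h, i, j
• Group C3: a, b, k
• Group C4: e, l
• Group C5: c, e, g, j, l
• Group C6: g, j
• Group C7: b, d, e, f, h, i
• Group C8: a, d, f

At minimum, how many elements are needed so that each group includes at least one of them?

4

Take T = {b, f, j, l}. Each listed group contains at least one of these, so T is a hitting set of size 4.
The groups C1, C3, C4, C6 are pairwise disjoint, so any hitting set needs a separate element for each — at least 4. Hence 4 is optimal.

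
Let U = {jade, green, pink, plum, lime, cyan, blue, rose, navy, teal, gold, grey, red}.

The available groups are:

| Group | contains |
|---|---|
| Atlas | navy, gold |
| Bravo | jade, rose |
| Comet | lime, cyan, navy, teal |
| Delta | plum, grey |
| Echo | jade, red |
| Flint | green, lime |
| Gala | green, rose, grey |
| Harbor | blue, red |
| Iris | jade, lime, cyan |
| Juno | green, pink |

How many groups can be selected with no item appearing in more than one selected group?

5

Atlas, Bravo, Delta, Flint, Harbor are pairwise disjoint (Atlas={navy,gold}; Bravo={jade,rose}; Delta={plum,grey}; Flint={green,lime}; Harbor={blue,red}).
Every remaining group overlaps one of these, and no 6 of the listed groups are pairwise disjoint, so 5 is the maximum.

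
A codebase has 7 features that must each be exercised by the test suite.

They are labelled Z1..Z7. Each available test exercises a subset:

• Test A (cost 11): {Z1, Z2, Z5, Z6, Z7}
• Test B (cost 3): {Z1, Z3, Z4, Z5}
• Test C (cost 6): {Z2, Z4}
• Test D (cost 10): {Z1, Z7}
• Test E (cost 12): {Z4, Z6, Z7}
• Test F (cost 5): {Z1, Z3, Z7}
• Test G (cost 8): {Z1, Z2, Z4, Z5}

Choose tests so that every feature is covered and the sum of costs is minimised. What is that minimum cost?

14

A, B together cover every feature (A ∪ B = {Z1, Z2, Z3, Z4, Z5, Z6, Z7}); total cost 11 + 3 = 14.
No covering selection has total cost below 14.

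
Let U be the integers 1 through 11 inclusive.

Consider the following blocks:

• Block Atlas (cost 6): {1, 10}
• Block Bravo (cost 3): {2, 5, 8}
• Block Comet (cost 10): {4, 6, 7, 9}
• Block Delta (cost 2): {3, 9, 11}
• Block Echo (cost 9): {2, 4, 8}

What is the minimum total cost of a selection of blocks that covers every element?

21

Atlas, Bravo, Comet, Delta together cover every element (Atlas ∪ Bravo ∪ Comet ∪ Delta = {1, 2, 3, 4, 5, 6, 7, 8, 9, 10, 11}); total cost 6 + 3 + 10 + 2 = 21.
No covering selection has total cost below 21.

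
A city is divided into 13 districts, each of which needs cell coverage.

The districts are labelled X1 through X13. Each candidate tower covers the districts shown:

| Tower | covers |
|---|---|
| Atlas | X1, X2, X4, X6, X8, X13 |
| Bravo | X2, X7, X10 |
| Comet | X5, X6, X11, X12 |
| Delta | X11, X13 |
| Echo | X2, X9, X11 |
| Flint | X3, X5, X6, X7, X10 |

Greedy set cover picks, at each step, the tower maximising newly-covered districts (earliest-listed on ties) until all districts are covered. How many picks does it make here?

4

Greedy: pick Atlas (covers 6 new) → pick Flint (covers 4 new) → pick Comet (covers 2 new) → pick Echo (covers 1 new). Total picks: 4.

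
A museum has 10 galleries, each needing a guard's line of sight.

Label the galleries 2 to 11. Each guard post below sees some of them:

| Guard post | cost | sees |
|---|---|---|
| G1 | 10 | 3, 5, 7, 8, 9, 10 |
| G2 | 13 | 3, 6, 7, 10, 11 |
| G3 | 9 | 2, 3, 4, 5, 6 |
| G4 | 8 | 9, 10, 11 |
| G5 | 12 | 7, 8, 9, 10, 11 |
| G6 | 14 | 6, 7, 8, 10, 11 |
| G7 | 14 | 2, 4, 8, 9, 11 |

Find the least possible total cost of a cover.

G3, G5 together cover every gallery (G3 ∪ G5 = {2, 3, 4, 5, 6, 7, 8, 9, 10, 11}); total cost 9 + 12 = 21.
The greedy pick G1, G3, G4 costs 27; no covering selection beats 21.

21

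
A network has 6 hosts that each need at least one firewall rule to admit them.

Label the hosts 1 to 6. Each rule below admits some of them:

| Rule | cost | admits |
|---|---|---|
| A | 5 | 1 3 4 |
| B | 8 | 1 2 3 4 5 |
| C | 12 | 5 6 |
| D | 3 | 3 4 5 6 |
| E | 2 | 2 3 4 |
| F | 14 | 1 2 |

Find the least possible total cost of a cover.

10

A, D, E together cover every host (A ∪ D ∪ E = {1, 2, 3, 4, 5, 6}); total cost 5 + 3 + 2 = 10.
No covering selection has total cost below 10.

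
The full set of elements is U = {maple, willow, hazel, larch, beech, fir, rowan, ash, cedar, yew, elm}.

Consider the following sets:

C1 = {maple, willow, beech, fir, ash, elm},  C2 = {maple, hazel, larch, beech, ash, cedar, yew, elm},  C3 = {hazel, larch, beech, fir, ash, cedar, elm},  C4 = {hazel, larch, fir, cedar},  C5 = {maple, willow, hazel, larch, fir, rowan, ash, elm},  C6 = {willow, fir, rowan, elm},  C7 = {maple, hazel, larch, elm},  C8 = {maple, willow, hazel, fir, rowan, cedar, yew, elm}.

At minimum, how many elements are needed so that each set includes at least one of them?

2

The 2 elements {fir, elm} hit every set.
No single element lies in every set, so at least 2 are needed and 2 is optimal.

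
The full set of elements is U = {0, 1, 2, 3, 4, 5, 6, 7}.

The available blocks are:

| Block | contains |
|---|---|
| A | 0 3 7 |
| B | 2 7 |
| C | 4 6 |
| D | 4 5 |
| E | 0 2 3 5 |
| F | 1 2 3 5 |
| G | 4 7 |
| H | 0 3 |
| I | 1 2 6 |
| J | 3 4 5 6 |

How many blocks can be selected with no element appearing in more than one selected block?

3

D, H, I are pairwise disjoint (D={4,5}; H={0,3}; I={1,2,6}).
Every remaining block overlaps one of these, and no 4 of the listed blocks are pairwise disjoint, so 3 is the maximum.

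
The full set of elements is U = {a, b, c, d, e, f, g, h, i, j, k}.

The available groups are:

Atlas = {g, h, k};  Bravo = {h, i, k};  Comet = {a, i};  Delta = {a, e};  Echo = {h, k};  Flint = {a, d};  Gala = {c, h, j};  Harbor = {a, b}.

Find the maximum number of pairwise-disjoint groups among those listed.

2

Atlas, Flint are pairwise disjoint (Atlas={g,h,k}; Flint={a,d}).
Every remaining group overlaps one of these, and no 3 of the listed groups are pairwise disjoint, so 2 is the maximum.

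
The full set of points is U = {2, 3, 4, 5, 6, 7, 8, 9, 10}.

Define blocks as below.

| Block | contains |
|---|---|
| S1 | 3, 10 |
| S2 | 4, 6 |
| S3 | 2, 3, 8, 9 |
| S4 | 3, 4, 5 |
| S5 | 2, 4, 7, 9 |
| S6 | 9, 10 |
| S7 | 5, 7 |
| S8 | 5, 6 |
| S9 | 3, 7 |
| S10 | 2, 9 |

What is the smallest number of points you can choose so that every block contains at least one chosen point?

4

The 4 points {3, 6, 7, 9} hit every block.
The blocks S1, S2, S7, S10 are pairwise disjoint, so any hitting set needs a separate point for each — at least 4. Hence 4 is optimal.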